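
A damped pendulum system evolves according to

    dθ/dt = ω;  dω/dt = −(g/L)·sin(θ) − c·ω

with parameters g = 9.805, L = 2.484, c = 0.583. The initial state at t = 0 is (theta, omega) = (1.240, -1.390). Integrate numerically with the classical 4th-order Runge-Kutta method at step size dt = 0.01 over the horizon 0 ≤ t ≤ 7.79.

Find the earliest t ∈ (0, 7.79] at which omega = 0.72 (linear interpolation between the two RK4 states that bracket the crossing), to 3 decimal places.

t = 1.654

t=0.000: state=(1.240, -1.390)
step 1 (dt=0.01): k1=(-1.390, -2.923), k2=(-1.405, -2.905), k3=(-1.405, -2.905), k4=(-1.419, -2.888); state += dt/6·(k1+2k2+2k3+k4)
t=0.010: state=(1.226, -1.419)
t=0.020: state=(1.212, -1.448)
t=0.030: state=(1.197, -1.476)
continuing one RK4 step at a time; state shown every 50 steps (Δt=0.5):
t=0.500: state=(0.281, -2.185)
t=1.000: state=(-0.636, -1.237)
t=1.500: state=(-0.858, 0.322)
t=1.650: state=(-0.780, 0.711)
next step: t=1.660: state=(-0.773, 0.735) — omega has crossed 0.72
linear interpolation between t=1.650 (0.71119) and t=1.660 (0.73464) → t≈1.654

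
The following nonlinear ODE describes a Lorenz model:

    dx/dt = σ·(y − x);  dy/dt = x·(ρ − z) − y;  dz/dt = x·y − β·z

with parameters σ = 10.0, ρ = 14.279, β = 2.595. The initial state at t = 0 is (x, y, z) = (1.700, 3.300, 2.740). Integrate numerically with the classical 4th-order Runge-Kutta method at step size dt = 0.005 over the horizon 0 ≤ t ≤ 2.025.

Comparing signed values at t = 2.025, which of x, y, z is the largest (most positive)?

largest component: z

t=0.000: state=(1.700, 3.300, 2.740)
step 1 (dt=0.005): k1=(16.000, 16.316, -1.500), k2=(16.008, 16.744, -1.288), k3=(16.018, 16.742, -1.287), k4=(16.036, 17.168, -1.070); state += dt/6·(k1+2k2+2k3+k4)
t=0.005: state=(1.780, 3.384, 2.734)
t=0.010: state=(1.860, 3.472, 2.729)
t=0.015: state=(1.941, 3.564, 2.727)
continuing one RK4 step at a time; state shown every 20 steps (Δt=0.1):
t=0.100: state=(3.536, 5.785, 3.168)
t=0.200: state=(6.389, 9.825, 5.912)
t=0.300: state=(9.840, 12.655, 13.105)
t=0.400: state=(10.431, 8.385, 20.381)
t=0.500: state=(6.703, 2.306, 19.643)
t=0.600: state=(3.078, 0.471, 15.639)
t=0.700: state=(1.398, 0.477, 12.140)
t=0.800: state=(0.926, 0.794, 9.425)
t=0.900: state=(0.999, 1.248, 7.354)
t=1.000: state=(1.412, 2.003, 5.844)
t=1.100: state=(2.239, 3.344, 4.935)
t=1.200: state=(3.726, 5.651, 4.987)
t=1.300: state=(6.141, 9.001, 7.080)
t=1.400: state=(9.002, 11.407, 12.619)
t=1.500: state=(9.823, 8.691, 18.701)
t=1.600: state=(7.164, 3.654, 19.037)
t=1.700: state=(4.015, 1.548, 15.835)
t=1.800: state=(2.350, 1.399, 12.586)
t=1.900: state=(1.898, 1.854, 9.996)
t=2.000: state=(2.152, 2.680, 8.106)
t=2.025: state=(2.300, 2.963, 7.749)
compare at T: x=2.300, y=2.963, z=7.749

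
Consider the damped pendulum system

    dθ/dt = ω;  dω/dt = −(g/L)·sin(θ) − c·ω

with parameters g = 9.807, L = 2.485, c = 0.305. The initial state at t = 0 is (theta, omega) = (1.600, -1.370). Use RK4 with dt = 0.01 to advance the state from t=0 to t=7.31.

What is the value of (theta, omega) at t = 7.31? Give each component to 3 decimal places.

(theta, omega) = (0.124, -1.030)

t=0.000: state=(1.600, -1.370)
step 1 (dt=0.01): k1=(-1.370, -3.527), k2=(-1.388, -3.522), k3=(-1.388, -3.522), k4=(-1.405, -3.517); state += dt/6·(k1+2k2+2k3+k4)
t=0.010: state=(1.586, -1.405)
t=0.020: state=(1.572, -1.440)
t=0.030: state=(1.557, -1.475)
continuing one RK4 step at a time; state shown every 25 steps (Δt=0.25):
t=0.250: state=(1.151, -2.196)
t=0.500: state=(0.526, -2.734)
t=0.750: state=(-0.167, -2.695)
t=1.000: state=(-0.771, -2.060)
t=1.250: state=(-1.171, -1.118)
t=1.500: state=(-1.327, -0.129)
t=1.750: state=(-1.241, 0.796)
t=2.000: state=(-0.940, 1.583)
t=2.250: state=(-0.474, 2.083)
t=2.500: state=(0.063, 2.120)
t=2.750: state=(0.545, 1.671)
t=3.000: state=(0.873, 0.920)
t=3.250: state=(0.998, 0.078)
t=3.500: state=(0.916, -0.713)
t=3.750: state=(0.655, -1.338)
t=4.000: state=(0.272, -1.666)
t=4.250: state=(-0.144, -1.600)
t=4.500: state=(-0.497, -1.174)
t=4.750: state=(-0.714, -0.537)
t=5.000: state=(-0.762, 0.152)
t=5.250: state=(-0.645, 0.763)
t=5.500: state=(-0.396, 1.184)
t=5.750: state=(-0.077, 1.319)
t=6.000: state=(0.237, 1.141)
t=6.250: state=(0.473, 0.719)
t=6.500: state=(0.586, 0.176)
t=6.750: state=(0.562, -0.362)
t=7.000: state=(0.415, -0.787)
t=7.250: state=(0.185, -1.012)
t=7.310: state=(0.124, -1.030)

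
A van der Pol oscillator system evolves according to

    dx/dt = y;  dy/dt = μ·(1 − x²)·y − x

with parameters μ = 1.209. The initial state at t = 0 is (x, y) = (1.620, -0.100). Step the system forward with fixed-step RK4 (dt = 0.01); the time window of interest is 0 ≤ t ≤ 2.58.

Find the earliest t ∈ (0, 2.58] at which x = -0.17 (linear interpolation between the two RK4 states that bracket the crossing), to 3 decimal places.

t = 1.802

t=0.000: state=(1.620, -0.100)
step 1 (dt=0.01): k1=(-0.100, -1.424), k2=(-0.107, -1.409), k3=(-0.107, -1.409), k4=(-0.114, -1.395); state += dt/6·(k1+2k2+2k3+k4)
t=0.010: state=(1.619, -0.114)
t=0.020: state=(1.618, -0.128)
t=0.030: state=(1.616, -0.141)
continuing one RK4 step at a time; state shown every 10 steps (Δt=0.1):
t=0.100: state=(1.603, -0.229)
t=0.200: state=(1.575, -0.336)
t=0.300: state=(1.537, -0.426)
t=0.400: state=(1.490, -0.504)
t=0.500: state=(1.436, -0.576)
t=0.600: state=(1.375, -0.645)
t=0.700: state=(1.307, -0.713)
t=0.800: state=(1.232, -0.785)
t=0.900: state=(1.150, -0.862)
t=1.000: state=(1.059, -0.949)
t=1.100: state=(0.960, -1.047)
t=1.200: state=(0.849, -1.162)
t=1.300: state=(0.727, -1.297)
t=1.400: state=(0.589, -1.457)
t=1.500: state=(0.434, -1.646)
t=1.600: state=(0.259, -1.867)
t=1.700: state=(0.060, -2.117)
t=1.800: state=(-0.165, -2.382)
next step: t=1.810: state=(-0.189, -2.408) — x has crossed -0.17
linear interpolation between t=1.800 (-0.16501) and t=1.810 (-0.18896) → t≈1.802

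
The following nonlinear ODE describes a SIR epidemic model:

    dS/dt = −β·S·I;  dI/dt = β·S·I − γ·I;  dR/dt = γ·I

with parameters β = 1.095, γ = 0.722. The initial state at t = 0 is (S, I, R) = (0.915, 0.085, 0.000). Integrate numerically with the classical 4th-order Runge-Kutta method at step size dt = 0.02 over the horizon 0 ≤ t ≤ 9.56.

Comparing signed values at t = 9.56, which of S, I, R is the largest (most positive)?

t=0.000: state=(0.915, 0.085, 0.000)
step 1 (dt=0.02): k1=(-0.085, 0.024, 0.061), k2=(-0.085, 0.024, 0.062), k3=(-0.085, 0.024, 0.062), k4=(-0.085, 0.024, 0.062); state += dt/6·(k1+2k2+2k3+k4)
t=0.020: state=(0.913, 0.085, 0.001)
t=0.040: state=(0.912, 0.086, 0.002)
t=0.060: state=(0.910, 0.086, 0.004)
continuing one RK4 step at a time; state shown every 25 steps (Δt=0.5):
t=0.500: state=(0.871, 0.097, 0.033)
t=1.000: state=(0.823, 0.107, 0.070)
t=1.500: state=(0.775, 0.116, 0.110)
t=2.000: state=(0.726, 0.121, 0.153)
t=2.500: state=(0.678, 0.124, 0.197)
t=3.000: state=(0.634, 0.124, 0.242)
t=3.500: state=(0.593, 0.121, 0.286)
t=4.000: state=(0.555, 0.115, 0.329)
t=4.500: state=(0.522, 0.108, 0.370)
t=5.000: state=(0.494, 0.099, 0.407)
t=5.500: state=(0.469, 0.090, 0.441)
t=6.000: state=(0.447, 0.081, 0.472)
t=6.500: state=(0.429, 0.072, 0.500)
t=7.000: state=(0.413, 0.063, 0.524)
t=7.500: state=(0.400, 0.055, 0.545)
t=8.000: state=(0.389, 0.047, 0.563)
t=8.500: state=(0.380, 0.041, 0.579)
t=9.000: state=(0.372, 0.035, 0.593)
t=9.500: state=(0.366, 0.030, 0.604)
t=9.560: state=(0.365, 0.029, 0.606)
compare at T: S=0.365, I=0.029, R=0.606

largest component: R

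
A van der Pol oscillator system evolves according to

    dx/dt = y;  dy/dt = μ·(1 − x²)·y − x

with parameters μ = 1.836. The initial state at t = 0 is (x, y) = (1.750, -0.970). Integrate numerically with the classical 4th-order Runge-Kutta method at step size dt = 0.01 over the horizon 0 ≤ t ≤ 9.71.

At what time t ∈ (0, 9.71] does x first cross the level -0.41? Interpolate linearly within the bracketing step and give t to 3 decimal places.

t = 1.718

t=0.000: state=(1.750, -0.970)
step 1 (dt=0.01): k1=(-0.970, 1.923), k2=(-0.960, 1.862), k3=(-0.961, 1.863), k4=(-0.951, 1.804); state += dt/6·(k1+2k2+2k3+k4)
t=0.010: state=(1.740, -0.951)
t=0.020: state=(1.731, -0.934)
t=0.030: state=(1.722, -0.918)
continuing one RK4 step at a time; state shown every 50 steps (Δt=0.5):
t=0.500: state=(1.365, -0.728)
t=1.000: state=(0.941, -1.043)
t=1.500: state=(0.185, -2.230)
t=1.710: state=(-0.385, -3.220)
next step: t=1.720: state=(-0.417, -3.266) — x has crossed -0.41
linear interpolation between t=1.710 (-0.38459) and t=1.720 (-0.41703) → t≈1.718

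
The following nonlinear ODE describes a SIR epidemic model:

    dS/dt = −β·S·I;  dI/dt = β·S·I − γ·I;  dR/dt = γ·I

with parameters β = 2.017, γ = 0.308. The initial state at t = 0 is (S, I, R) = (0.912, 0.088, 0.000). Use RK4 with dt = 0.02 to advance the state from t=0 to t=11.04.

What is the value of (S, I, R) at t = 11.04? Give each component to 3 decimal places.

(S, I, R) = (0.002, 0.056, 0.942)

t=0.000: state=(0.912, 0.088, 0.000)
step 1 (dt=0.02): k1=(-0.162, 0.135, 0.027), k2=(-0.164, 0.137, 0.028), k3=(-0.164, 0.137, 0.028), k4=(-0.166, 0.138, 0.028); state += dt/6·(k1+2k2+2k3+k4)
t=0.020: state=(0.909, 0.091, 0.001)
t=0.040: state=(0.905, 0.094, 0.001)
t=0.060: state=(0.902, 0.096, 0.002)
continuing one RK4 step at a time; state shown every 25 steps (Δt=0.5):
t=0.500: state=(0.800, 0.180, 0.020)
t=1.000: state=(0.624, 0.318, 0.058)
t=1.500: state=(0.421, 0.461, 0.118)
t=2.000: state=(0.251, 0.552, 0.197)
t=2.500: state=(0.141, 0.574, 0.285)
t=3.000: state=(0.080, 0.548, 0.371)
t=3.500: state=(0.047, 0.500, 0.452)
t=4.000: state=(0.029, 0.446, 0.525)
t=4.500: state=(0.019, 0.391, 0.590)
t=5.000: state=(0.013, 0.341, 0.646)
t=5.500: state=(0.010, 0.296, 0.695)
t=6.000: state=(0.007, 0.255, 0.737)
t=6.500: state=(0.006, 0.220, 0.774)
t=7.000: state=(0.005, 0.190, 0.805)
t=7.500: state=(0.004, 0.164, 0.833)
t=8.000: state=(0.003, 0.141, 0.856)
t=8.500: state=(0.003, 0.121, 0.876)
t=9.000: state=(0.003, 0.104, 0.893)
t=9.500: state=(0.002, 0.089, 0.908)
t=10.000: state=(0.002, 0.077, 0.921)
t=10.500: state=(0.002, 0.066, 0.932)
t=11.000: state=(0.002, 0.057, 0.941)
t=11.040: state=(0.002, 0.056, 0.942)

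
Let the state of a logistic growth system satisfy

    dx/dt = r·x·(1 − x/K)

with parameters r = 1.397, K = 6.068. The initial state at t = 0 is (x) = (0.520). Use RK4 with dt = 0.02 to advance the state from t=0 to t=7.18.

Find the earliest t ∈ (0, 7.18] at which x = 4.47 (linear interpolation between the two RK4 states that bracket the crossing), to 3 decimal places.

t = 2.431

t=0.000: state=(0.520)
step 1 (dt=0.02): k1=(0.664), k2=(0.672), k3=(0.672), k4=(0.680); state += dt/6·(k1+2k2+2k3+k4)
t=0.020: state=(0.533)
t=0.040: state=(0.547)
t=0.060: state=(0.561)
continuing one RK4 step at a time; state shown every 25 steps (Δt=0.5):
t=0.500: state=(0.962)
t=1.000: state=(1.668)
t=1.500: state=(2.624)
t=2.000: state=(3.672)
t=2.420: state=(4.452)
next step: t=2.440: state=(4.485) — x has crossed 4.47
linear interpolation between t=2.420 (4.45197) and t=2.440 (4.48488) → t≈2.431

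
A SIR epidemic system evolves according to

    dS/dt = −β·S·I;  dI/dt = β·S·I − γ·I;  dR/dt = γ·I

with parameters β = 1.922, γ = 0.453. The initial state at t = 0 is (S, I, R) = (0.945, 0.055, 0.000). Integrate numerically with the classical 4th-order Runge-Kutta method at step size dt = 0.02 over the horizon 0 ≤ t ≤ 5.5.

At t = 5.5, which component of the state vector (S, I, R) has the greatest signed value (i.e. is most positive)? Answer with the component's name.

t=0.000: state=(0.945, 0.055, 0.000)
step 1 (dt=0.02): k1=(-0.100, 0.075, 0.025), k2=(-0.101, 0.076, 0.025), k3=(-0.101, 0.076, 0.025), k4=(-0.102, 0.077, 0.026); state += dt/6·(k1+2k2+2k3+k4)
t=0.020: state=(0.943, 0.057, 0.001)
t=0.040: state=(0.941, 0.058, 0.001)
t=0.060: state=(0.939, 0.060, 0.002)
continuing one RK4 step at a time; state shown every 10 steps (Δt=0.2):
t=0.200: state=(0.922, 0.072, 0.006)
t=0.400: state=(0.894, 0.093, 0.013)
t=0.600: state=(0.858, 0.119, 0.023)
t=0.800: state=(0.815, 0.150, 0.035)
t=1.000: state=(0.764, 0.186, 0.050)
t=1.200: state=(0.706, 0.225, 0.069)
t=1.400: state=(0.642, 0.267, 0.091)
t=1.600: state=(0.575, 0.308, 0.117)
t=1.800: state=(0.507, 0.346, 0.147)
t=2.000: state=(0.441, 0.379, 0.180)
t=2.200: state=(0.379, 0.406, 0.215)
t=2.400: state=(0.323, 0.424, 0.253)
t=2.600: state=(0.274, 0.434, 0.292)
t=2.800: state=(0.232, 0.437, 0.331)
t=3.000: state=(0.196, 0.433, 0.371)
t=3.200: state=(0.166, 0.424, 0.410)
t=3.400: state=(0.142, 0.411, 0.447)
t=3.600: state=(0.121, 0.395, 0.484)
t=3.800: state=(0.105, 0.377, 0.519)
t=4.000: state=(0.091, 0.357, 0.552)
t=4.200: state=(0.079, 0.337, 0.584)
t=4.400: state=(0.070, 0.317, 0.613)
t=4.600: state=(0.062, 0.297, 0.641)
t=4.800: state=(0.056, 0.277, 0.667)
t=5.000: state=(0.050, 0.258, 0.691)
t=5.200: state=(0.046, 0.240, 0.714)
t=5.400: state=(0.042, 0.223, 0.735)
t=5.500: state=(0.040, 0.215, 0.745)
compare at T: S=0.040, I=0.215, R=0.745

largest component: R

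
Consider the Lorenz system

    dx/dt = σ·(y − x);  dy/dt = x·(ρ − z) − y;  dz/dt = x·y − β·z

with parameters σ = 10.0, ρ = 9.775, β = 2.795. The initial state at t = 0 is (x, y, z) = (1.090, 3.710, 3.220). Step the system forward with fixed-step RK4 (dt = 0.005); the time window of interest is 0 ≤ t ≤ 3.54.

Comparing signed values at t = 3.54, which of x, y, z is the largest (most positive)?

t=0.000: state=(1.090, 3.710, 3.220)
step 1 (dt=0.005): k1=(26.200, 3.435, -4.956), k2=(25.631, 3.870, -4.668), k3=(25.656, 3.859, -4.674), k4=(25.110, 4.285, -4.391); state += dt/6·(k1+2k2+2k3+k4)
t=0.005: state=(1.218, 3.729, 3.197)
t=0.010: state=(1.341, 3.753, 3.176)
t=0.015: state=(1.460, 3.780, 3.158)
continuing one RK4 step at a time; state shown every 40 steps (Δt=0.2):
t=0.200: state=(4.749, 6.509, 4.405)
t=0.400: state=(7.580, 7.971, 10.445)
t=0.600: state=(5.489, 3.725, 12.009)
t=0.800: state=(3.079, 2.555, 8.599)
t=1.000: state=(3.046, 3.440, 6.227)
t=1.200: state=(4.433, 5.368, 6.117)
t=1.400: state=(6.180, 6.725, 8.797)
t=1.600: state=(5.869, 5.109, 10.791)
t=1.800: state=(4.299, 3.730, 9.394)
t=2.000: state=(3.886, 4.015, 7.663)
t=2.200: state=(4.606, 5.128, 7.358)
t=2.400: state=(5.569, 5.881, 8.681)
t=2.600: state=(5.529, 5.202, 9.825)
t=2.800: state=(4.719, 4.364, 9.277)
t=3.000: state=(4.387, 4.420, 8.267)
t=3.200: state=(4.750, 5.033, 8.028)
t=3.400: state=(5.268, 5.437, 8.700)
t=3.540: state=(5.343, 5.278, 9.210)
compare at T: x=5.343, y=5.278, z=9.210

largest component: z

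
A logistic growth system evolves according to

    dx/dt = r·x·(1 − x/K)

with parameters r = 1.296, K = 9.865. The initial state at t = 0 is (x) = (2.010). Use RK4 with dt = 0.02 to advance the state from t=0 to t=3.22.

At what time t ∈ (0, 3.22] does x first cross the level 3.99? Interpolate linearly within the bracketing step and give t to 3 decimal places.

t = 0.753

t=0.000: state=(2.010)
step 1 (dt=0.02): k1=(2.074), k2=(2.090), k3=(2.090), k4=(2.106); state += dt/6·(k1+2k2+2k3+k4)
t=0.020: state=(2.052)
t=0.040: state=(2.094)
t=0.060: state=(2.137)
continuing one RK4 step at a time; state shown every 10 steps (Δt=0.2):
t=0.200: state=(2.457)
t=0.400: state=(2.965)
t=0.600: state=(3.529)
t=0.740: state=(3.950)
next step: t=0.760: state=(4.011) — x has crossed 3.99
linear interpolation between t=0.740 (3.94953) and t=0.760 (4.01107) → t≈0.753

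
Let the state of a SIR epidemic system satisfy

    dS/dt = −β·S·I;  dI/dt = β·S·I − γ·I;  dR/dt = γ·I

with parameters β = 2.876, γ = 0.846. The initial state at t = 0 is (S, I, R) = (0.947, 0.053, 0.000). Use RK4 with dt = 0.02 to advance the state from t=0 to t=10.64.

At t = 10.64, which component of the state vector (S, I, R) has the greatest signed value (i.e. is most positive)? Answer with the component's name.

largest component: R

t=0.000: state=(0.947, 0.053, 0.000)
step 1 (dt=0.02): k1=(-0.144, 0.100, 0.045), k2=(-0.147, 0.101, 0.046), k3=(-0.147, 0.101, 0.046), k4=(-0.149, 0.103, 0.047); state += dt/6·(k1+2k2+2k3+k4)
t=0.020: state=(0.944, 0.055, 0.001)
t=0.040: state=(0.941, 0.057, 0.002)
t=0.060: state=(0.938, 0.059, 0.003)
continuing one RK4 step at a time; state shown every 25 steps (Δt=0.5):
t=0.500: state=(0.837, 0.126, 0.036)
t=1.000: state=(0.644, 0.242, 0.113)
t=1.500: state=(0.420, 0.341, 0.239)
t=2.000: state=(0.252, 0.359, 0.390)
t=2.500: state=(0.155, 0.312, 0.533)
t=3.000: state=(0.104, 0.245, 0.651)
t=3.500: state=(0.076, 0.183, 0.741)
t=4.000: state=(0.061, 0.132, 0.807)
t=4.500: state=(0.052, 0.094, 0.855)
t=5.000: state=(0.046, 0.066, 0.888)
t=5.500: state=(0.043, 0.046, 0.911)
t=6.000: state=(0.040, 0.032, 0.928)
t=6.500: state=(0.039, 0.022, 0.939)
t=7.000: state=(0.038, 0.015, 0.947)
t=7.500: state=(0.037, 0.011, 0.952)
t=8.000: state=(0.037, 0.007, 0.956)
t=8.500: state=(0.036, 0.005, 0.959)
t=9.000: state=(0.036, 0.003, 0.960)
t=9.500: state=(0.036, 0.002, 0.962)
t=10.000: state=(0.036, 0.002, 0.962)
t=10.500: state=(0.036, 0.001, 0.963)
t=10.640: state=(0.036, 0.001, 0.963)
compare at T: S=0.036, I=0.001, R=0.963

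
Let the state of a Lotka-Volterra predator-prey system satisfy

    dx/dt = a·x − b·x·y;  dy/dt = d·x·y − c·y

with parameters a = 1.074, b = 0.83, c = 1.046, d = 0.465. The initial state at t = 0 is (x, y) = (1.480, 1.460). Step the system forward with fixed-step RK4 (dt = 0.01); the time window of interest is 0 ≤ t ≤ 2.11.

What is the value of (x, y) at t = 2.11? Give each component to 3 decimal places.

t=0.000: state=(1.480, 1.460)
step 1 (dt=0.01): k1=(-0.204, -0.522), k2=(-0.201, -0.522), k3=(-0.201, -0.522), k4=(-0.197, -0.522); state += dt/6·(k1+2k2+2k3+k4)
t=0.010: state=(1.478, 1.455)
t=0.020: state=(1.476, 1.450)
t=0.030: state=(1.474, 1.444)
continuing one RK4 step at a time; state shown every 10 steps (Δt=0.1):
t=0.100: state=(1.463, 1.408)
t=0.200: state=(1.452, 1.357)
t=0.300: state=(1.448, 1.308)
t=0.400: state=(1.449, 1.260)
t=0.500: state=(1.456, 1.214)
t=0.600: state=(1.468, 1.170)
t=0.700: state=(1.486, 1.129)
t=0.800: state=(1.509, 1.090)
t=0.900: state=(1.537, 1.054)
t=1.000: state=(1.570, 1.020)
t=1.100: state=(1.608, 0.989)
t=1.200: state=(1.651, 0.961)
t=1.300: state=(1.699, 0.936)
t=1.400: state=(1.752, 0.913)
t=1.500: state=(1.810, 0.894)
t=1.600: state=(1.873, 0.877)
t=1.700: state=(1.940, 0.863)
t=1.800: state=(2.011, 0.852)
t=1.900: state=(2.087, 0.844)
t=2.000: state=(2.167, 0.839)
t=2.100: state=(2.251, 0.838)
t=2.110: state=(2.259, 0.838)

(x, y) = (2.259, 0.838)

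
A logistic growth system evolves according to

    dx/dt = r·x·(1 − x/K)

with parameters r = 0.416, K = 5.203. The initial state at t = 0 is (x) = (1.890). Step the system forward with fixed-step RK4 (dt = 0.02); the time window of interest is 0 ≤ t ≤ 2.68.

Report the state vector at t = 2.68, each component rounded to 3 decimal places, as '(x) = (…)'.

t=0.000: state=(1.890)
step 1 (dt=0.02): k1=(0.501), k2=(0.501), k3=(0.501), k4=(0.502); state += dt/6·(k1+2k2+2k3+k4)
t=0.020: state=(1.900)
t=0.040: state=(1.910)
t=0.060: state=(1.920)
continuing one RK4 step at a time; state shown every 5 steps (Δt=0.1):
t=0.100: state=(1.940)
t=0.200: state=(1.991)
t=0.300: state=(2.043)
t=0.400: state=(2.094)
t=0.500: state=(2.147)
t=0.600: state=(2.199)
t=0.700: state=(2.252)
t=0.800: state=(2.306)
t=0.900: state=(2.359)
t=1.000: state=(2.413)
t=1.100: state=(2.467)
t=1.200: state=(2.521)
t=1.300: state=(2.575)
t=1.400: state=(2.629)
t=1.500: state=(2.683)
t=1.600: state=(2.737)
t=1.700: state=(2.791)
t=1.800: state=(2.845)
t=1.900: state=(2.898)
t=2.000: state=(2.952)
t=2.100: state=(3.004)
t=2.200: state=(3.057)
t=2.300: state=(3.109)
t=2.400: state=(3.161)
t=2.500: state=(3.213)
t=2.600: state=(3.263)
t=2.680: state=(3.304)

(x) = (3.304)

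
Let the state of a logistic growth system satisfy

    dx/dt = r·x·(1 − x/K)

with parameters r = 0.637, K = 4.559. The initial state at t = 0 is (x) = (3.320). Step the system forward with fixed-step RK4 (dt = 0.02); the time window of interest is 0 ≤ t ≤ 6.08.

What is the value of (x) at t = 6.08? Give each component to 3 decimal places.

(x) = (4.524)

t=0.000: state=(3.320)
step 1 (dt=0.02): k1=(0.575), k2=(0.573), k3=(0.573), k4=(0.571); state += dt/6·(k1+2k2+2k3+k4)
t=0.020: state=(3.331)
t=0.040: state=(3.343)
t=0.060: state=(3.354)
continuing one RK4 step at a time; state shown every 10 steps (Δt=0.2):
t=0.200: state=(3.432)
t=0.400: state=(3.536)
t=0.600: state=(3.634)
t=0.800: state=(3.724)
t=1.000: state=(3.808)
t=1.200: state=(3.884)
t=1.400: state=(3.954)
t=1.600: state=(4.018)
t=1.800: state=(4.076)
t=2.000: state=(4.128)
t=2.200: state=(4.175)
t=2.400: state=(4.218)
t=2.600: state=(4.256)
t=2.800: state=(4.290)
t=3.000: state=(4.320)
t=3.200: state=(4.348)
t=3.400: state=(4.372)
t=3.600: state=(4.393)
t=3.800: state=(4.413)
t=4.000: state=(4.430)
t=4.200: state=(4.445)
t=4.400: state=(4.458)
t=4.600: state=(4.470)
t=4.800: state=(4.480)
t=5.000: state=(4.490)
t=5.200: state=(4.498)
t=5.400: state=(4.505)
t=5.600: state=(4.511)
t=5.800: state=(4.517)
t=6.000: state=(4.522)
t=6.080: state=(4.524)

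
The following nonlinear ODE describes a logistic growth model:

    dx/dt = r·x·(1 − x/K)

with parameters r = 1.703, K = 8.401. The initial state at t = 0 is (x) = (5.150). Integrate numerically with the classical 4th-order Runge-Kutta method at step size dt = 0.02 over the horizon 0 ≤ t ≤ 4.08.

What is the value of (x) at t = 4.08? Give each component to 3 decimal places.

(x) = (8.396)

t=0.000: state=(5.150)
step 1 (dt=0.02): k1=(3.394), k2=(3.381), k3=(3.381), k4=(3.367); state += dt/6·(k1+2k2+2k3+k4)
t=0.020: state=(5.218)
t=0.040: state=(5.285)
t=0.060: state=(5.351)
continuing one RK4 step at a time; state shown every 10 steps (Δt=0.2):
t=0.200: state=(5.798)
t=0.400: state=(6.367)
t=0.600: state=(6.846)
t=0.800: state=(7.232)
t=1.000: state=(7.535)
t=1.200: state=(7.766)
t=1.400: state=(7.939)
t=1.600: state=(8.067)
t=1.800: state=(8.161)
t=2.000: state=(8.229)
t=2.200: state=(8.278)
t=2.400: state=(8.313)
t=2.600: state=(8.338)
t=2.800: state=(8.356)
t=3.000: state=(8.369)
t=3.200: state=(8.378)
t=3.400: state=(8.385)
t=3.600: state=(8.389)
t=3.800: state=(8.393)
t=4.000: state=(8.395)
t=4.080: state=(8.396)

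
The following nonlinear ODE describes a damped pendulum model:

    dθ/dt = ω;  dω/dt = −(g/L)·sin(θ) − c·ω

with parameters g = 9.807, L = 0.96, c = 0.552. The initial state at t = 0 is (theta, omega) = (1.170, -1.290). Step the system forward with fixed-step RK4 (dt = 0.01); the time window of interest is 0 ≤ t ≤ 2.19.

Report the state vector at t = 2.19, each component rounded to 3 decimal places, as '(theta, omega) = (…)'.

t=0.000: state=(1.170, -1.290)
step 1 (dt=0.01): k1=(-1.290, -8.694), k2=(-1.333, -8.644), k3=(-1.333, -8.643), k4=(-1.376, -8.592); state += dt/6·(k1+2k2+2k3+k4)
t=0.010: state=(1.157, -1.376)
t=0.020: state=(1.142, -1.462)
t=0.030: state=(1.127, -1.546)
continuing one RK4 step at a time; state shown every 10 steps (Δt=0.1):
t=0.100: state=(0.999, -2.101)
t=0.200: state=(0.755, -2.753)
t=0.300: state=(0.457, -3.171)
t=0.400: state=(0.131, -3.287)
t=0.500: state=(-0.190, -3.078)
t=0.600: state=(-0.475, -2.584)
t=0.700: state=(-0.700, -1.890)
t=0.800: state=(-0.850, -1.089)
t=0.900: state=(-0.917, -0.258)
t=1.000: state=(-0.902, 0.544)
t=1.100: state=(-0.811, 1.269)
t=1.200: state=(-0.652, 1.868)
t=1.300: state=(-0.443, 2.286)
t=1.400: state=(-0.203, 2.478)
t=1.500: state=(0.044, 2.422)
t=1.600: state=(0.274, 2.131)
t=1.700: state=(0.464, 1.654)
t=1.800: state=(0.601, 1.057)
t=1.900: state=(0.674, 0.404)
t=2.000: state=(0.682, -0.245)
t=2.100: state=(0.627, -0.840)
t=2.190: state=(0.530, -1.292)

(theta, omega) = (0.530, -1.292)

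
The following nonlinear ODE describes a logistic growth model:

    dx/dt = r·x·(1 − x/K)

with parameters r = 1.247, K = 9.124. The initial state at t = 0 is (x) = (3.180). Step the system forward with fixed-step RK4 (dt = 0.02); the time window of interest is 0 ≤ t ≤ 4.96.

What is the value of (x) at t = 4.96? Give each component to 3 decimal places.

(x) = (9.089)

t=0.000: state=(3.180)
step 1 (dt=0.02): k1=(2.583), k2=(2.593), k3=(2.593), k4=(2.603); state += dt/6·(k1+2k2+2k3+k4)
t=0.020: state=(3.232)
t=0.040: state=(3.284)
t=0.060: state=(3.337)
continuing one RK4 step at a time; state shown every 10 steps (Δt=0.2):
t=0.200: state=(3.714)
t=0.400: state=(4.273)
t=0.600: state=(4.842)
t=0.800: state=(5.401)
t=1.000: state=(5.936)
t=1.200: state=(6.432)
t=1.400: state=(6.880)
t=1.600: state=(7.275)
t=1.800: state=(7.616)
t=2.000: state=(7.904)
t=2.200: state=(8.144)
t=2.400: state=(8.342)
t=2.600: state=(8.503)
t=2.800: state=(8.633)
t=3.000: state=(8.736)
t=3.200: state=(8.819)
t=3.400: state=(8.885)
t=3.600: state=(8.936)
t=3.800: state=(8.977)
t=4.000: state=(9.009)
t=4.200: state=(9.034)
t=4.400: state=(9.054)
t=4.600: state=(9.069)
t=4.800: state=(9.081)
t=4.960: state=(9.089)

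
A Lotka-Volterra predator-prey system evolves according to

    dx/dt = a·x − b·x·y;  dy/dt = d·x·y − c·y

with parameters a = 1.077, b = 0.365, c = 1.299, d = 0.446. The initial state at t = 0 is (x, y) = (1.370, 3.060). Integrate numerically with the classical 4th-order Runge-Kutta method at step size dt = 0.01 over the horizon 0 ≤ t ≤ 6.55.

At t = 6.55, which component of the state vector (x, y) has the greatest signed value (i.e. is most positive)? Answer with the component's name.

largest component: x

t=0.000: state=(1.370, 3.060)
step 1 (dt=0.01): k1=(-0.055, -2.105), k2=(-0.049, -2.098), k3=(-0.049, -2.098), k4=(-0.044, -2.091); state += dt/6·(k1+2k2+2k3+k4)
t=0.010: state=(1.370, 3.039)
t=0.020: state=(1.369, 3.018)
t=0.030: state=(1.369, 2.997)
continuing one RK4 step at a time; state shown every 25 steps (Δt=0.25):
t=0.250: state=(1.388, 2.578)
t=0.500: state=(1.463, 2.182)
t=0.750: state=(1.592, 1.869)
t=1.000: state=(1.778, 1.629)
t=1.250: state=(2.023, 1.455)
t=1.500: state=(2.332, 1.339)
t=1.750: state=(2.709, 1.281)
t=2.000: state=(3.157, 1.283)
t=2.250: state=(3.665, 1.356)
t=2.500: state=(4.211, 1.520)
t=2.750: state=(4.741, 1.810)
t=3.000: state=(5.158, 2.276)
t=3.250: state=(5.327, 2.960)
t=3.500: state=(5.118, 3.844)
t=3.750: state=(4.519, 4.769)
t=4.000: state=(3.700, 5.454)
t=4.250: state=(2.902, 5.689)
t=4.500: state=(2.276, 5.477)
t=4.750: state=(1.846, 4.973)
t=5.000: state=(1.579, 4.344)
t=5.250: state=(1.432, 3.710)
t=5.500: state=(1.372, 3.133)
t=5.750: state=(1.382, 2.638)
t=6.000: state=(1.449, 2.232)
t=6.250: state=(1.571, 1.908)
t=6.500: state=(1.749, 1.658)
t=6.550: state=(1.791, 1.616)
compare at T: x=1.791, y=1.616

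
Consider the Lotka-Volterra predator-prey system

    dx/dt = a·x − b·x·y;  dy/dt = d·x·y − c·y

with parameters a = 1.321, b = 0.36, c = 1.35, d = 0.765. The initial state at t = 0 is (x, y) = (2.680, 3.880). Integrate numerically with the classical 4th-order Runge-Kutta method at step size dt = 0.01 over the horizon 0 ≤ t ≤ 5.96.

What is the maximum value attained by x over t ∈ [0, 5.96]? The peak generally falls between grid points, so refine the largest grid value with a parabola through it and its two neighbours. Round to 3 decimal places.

max x = 2.688

t=0.000: state=(2.680, 3.880)
step 1 (dt=0.01): k1=(-0.203, 2.717), k2=(-0.216, 2.723), k3=(-0.216, 2.723), k4=(-0.229, 2.729); state += dt/6·(k1+2k2+2k3+k4)
t=0.010: state=(2.678, 3.907)
t=0.020: state=(2.675, 3.935)
t=0.030: state=(2.673, 3.962)
continuing one RK4 step at a time; state shown every 20 steps (Δt=0.2):
t=0.200: state=(2.587, 4.438)
t=0.400: state=(2.401, 4.967)
t=0.600: state=(2.153, 5.374)
t=0.800: state=(1.887, 5.588)
t=1.000: state=(1.642, 5.585)
t=1.200: state=(1.439, 5.394)
t=1.400: state=(1.285, 5.068)
t=1.600: state=(1.178, 4.668)
t=1.800: state=(1.113, 4.244)
t=2.000: state=(1.084, 3.832)
t=2.200: state=(1.087, 3.452)
t=2.400: state=(1.118, 3.118)
t=2.600: state=(1.175, 2.836)
t=2.800: state=(1.258, 2.607)
t=3.000: state=(1.368, 2.432)
t=3.200: state=(1.502, 2.312)
t=3.400: state=(1.661, 2.247)
t=3.600: state=(1.841, 2.242)
t=3.800: state=(2.036, 2.302)
t=4.000: state=(2.237, 2.437)
t=4.200: state=(2.427, 2.659)
t=4.400: state=(2.582, 2.979)
t=4.600: state=(2.674, 3.403)
t=4.800: state=(2.677, 3.917)
t=5.000: state=(2.578, 4.475)
t=5.200: state=(2.386, 4.999)
t=5.400: state=(2.135, 5.395)
t=5.600: state=(1.870, 5.595)
t=5.800: state=(1.627, 5.578)
t=5.960: state=(1.463, 5.428)
largest grid value and its neighbours: x(4.700)=2.68793, x(4.710)=2.68799, x(4.720)=2.68779
parabola through these three points peaks at t≈4.707 with x≈2.68800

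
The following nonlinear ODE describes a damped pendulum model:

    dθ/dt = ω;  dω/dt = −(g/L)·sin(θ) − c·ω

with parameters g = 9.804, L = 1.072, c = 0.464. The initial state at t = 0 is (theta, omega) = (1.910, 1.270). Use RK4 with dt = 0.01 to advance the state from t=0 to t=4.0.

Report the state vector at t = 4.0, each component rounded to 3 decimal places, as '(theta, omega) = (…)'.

t=0.000: state=(1.910, 1.270)
step 1 (dt=0.01): k1=(1.270, -9.214), k2=(1.224, -9.173), k3=(1.224, -9.174), k4=(1.178, -9.133); state += dt/6·(k1+2k2+2k3+k4)
t=0.010: state=(1.922, 1.178)
t=0.020: state=(1.934, 1.087)
t=0.030: state=(1.944, 0.997)
continuing one RK4 step at a time; state shown every 20 steps (Δt=0.2):
t=0.200: state=(1.989, -0.446)
t=0.400: state=(1.738, -2.061)
t=0.600: state=(1.168, -3.593)
t=0.800: state=(0.345, -4.450)
t=1.000: state=(-0.514, -3.886)
t=1.200: state=(-1.136, -2.241)
t=1.400: state=(-1.396, -0.365)
t=1.600: state=(-1.291, 1.379)
t=1.800: state=(-0.865, 2.801)
t=2.000: state=(-0.223, 3.450)
t=2.200: state=(0.435, 2.938)
t=2.400: state=(0.895, 1.573)
t=2.600: state=(1.049, -0.035)
t=2.800: state=(0.891, -1.494)
t=3.000: state=(0.483, -2.479)
t=3.200: state=(-0.044, -2.633)
t=3.400: state=(-0.510, -1.900)
t=3.600: state=(-0.770, -0.659)
t=3.800: state=(-0.770, 0.642)
t=4.000: state=(-0.532, 1.662)

(theta, omega) = (-0.532, 1.662)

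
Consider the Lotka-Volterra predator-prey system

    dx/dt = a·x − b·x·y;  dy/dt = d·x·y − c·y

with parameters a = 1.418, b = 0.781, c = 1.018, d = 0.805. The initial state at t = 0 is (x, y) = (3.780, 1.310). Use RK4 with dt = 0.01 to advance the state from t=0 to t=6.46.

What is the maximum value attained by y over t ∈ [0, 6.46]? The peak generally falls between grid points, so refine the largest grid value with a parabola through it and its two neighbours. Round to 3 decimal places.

max y = 4.853

t=0.000: state=(3.780, 1.310)
step 1 (dt=0.01): k1=(1.493, 2.653), k2=(1.456, 2.687), k3=(1.456, 2.688), k4=(1.419, 2.723); state += dt/6·(k1+2k2+2k3+k4)
t=0.010: state=(3.795, 1.337)
t=0.020: state=(3.808, 1.364)
t=0.030: state=(3.821, 1.393)
continuing one RK4 step at a time; state shown every 25 steps (Δt=0.25):
t=0.250: state=(3.851, 2.214)
t=0.500: state=(3.147, 3.516)
t=0.750: state=(2.013, 4.584)
t=1.000: state=(1.128, 4.840)
t=1.250: state=(0.644, 4.460)
t=1.500: state=(0.408, 3.833)
t=1.750: state=(0.293, 3.185)
t=2.000: state=(0.238, 2.603)
t=2.250: state=(0.214, 2.111)
t=2.500: state=(0.211, 1.708)
t=2.750: state=(0.222, 1.383)
t=3.000: state=(0.249, 1.124)
t=3.250: state=(0.290, 0.920)
t=3.500: state=(0.352, 0.760)
t=3.750: state=(0.438, 0.638)
t=4.000: state=(0.556, 0.546)
t=4.250: state=(0.717, 0.481)
t=4.500: state=(0.935, 0.440)
t=4.750: state=(1.225, 0.423)
t=5.000: state=(1.607, 0.436)
t=5.250: state=(2.094, 0.489)
t=5.500: state=(2.685, 0.613)
t=5.750: state=(3.322, 0.869)
t=6.000: state=(3.820, 1.390)
t=6.250: state=(3.811, 2.350)
t=6.460: state=(3.193, 3.457)
largest grid value and its neighbours: y(0.940)=4.85240, y(0.950)=4.85320, y(0.960)=4.85282
parabola through these three points peaks at t≈0.952 with y≈4.85322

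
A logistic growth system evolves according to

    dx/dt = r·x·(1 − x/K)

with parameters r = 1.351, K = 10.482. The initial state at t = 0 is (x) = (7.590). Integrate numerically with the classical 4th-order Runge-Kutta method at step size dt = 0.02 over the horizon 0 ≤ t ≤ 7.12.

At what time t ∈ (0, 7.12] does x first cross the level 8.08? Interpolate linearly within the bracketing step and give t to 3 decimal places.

t = 0.184

t=0.000: state=(7.590)
step 1 (dt=0.02): k1=(2.829), k2=(2.812), k3=(2.812), k4=(2.795); state += dt/6·(k1+2k2+2k3+k4)
t=0.020: state=(7.646)
t=0.040: state=(7.702)
t=0.060: state=(7.757)
t=0.180: state=(8.071)
next step: t=0.200: state=(8.120) — x has crossed 8.08
linear interpolation between t=0.180 (8.07068) and t=0.200 (8.12048) → t≈0.184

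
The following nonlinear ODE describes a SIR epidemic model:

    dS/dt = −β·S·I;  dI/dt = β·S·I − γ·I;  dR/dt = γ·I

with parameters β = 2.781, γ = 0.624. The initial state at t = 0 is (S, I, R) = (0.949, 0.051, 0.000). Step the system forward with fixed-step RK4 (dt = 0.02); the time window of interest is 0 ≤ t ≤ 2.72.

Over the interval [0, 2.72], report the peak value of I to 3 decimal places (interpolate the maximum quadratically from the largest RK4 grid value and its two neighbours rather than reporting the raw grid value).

t=0.000: state=(0.949, 0.051, 0.000)
step 1 (dt=0.02): k1=(-0.135, 0.103, 0.032), k2=(-0.137, 0.105, 0.032), k3=(-0.137, 0.105, 0.032), k4=(-0.140, 0.107, 0.033); state += dt/6·(k1+2k2+2k3+k4)
t=0.020: state=(0.946, 0.053, 0.001)
t=0.040: state=(0.943, 0.055, 0.001)
t=0.060: state=(0.940, 0.058, 0.002)
continuing one RK4 step at a time; state shown every 5 steps (Δt=0.1):
t=0.100: state=(0.934, 0.062, 0.004)
t=0.200: state=(0.917, 0.076, 0.008)
t=0.300: state=(0.896, 0.091, 0.013)
t=0.400: state=(0.871, 0.110, 0.019)
t=0.500: state=(0.842, 0.131, 0.027)
t=0.600: state=(0.809, 0.155, 0.036)
t=0.700: state=(0.773, 0.181, 0.046)
t=0.800: state=(0.732, 0.210, 0.058)
t=0.900: state=(0.687, 0.240, 0.072)
t=1.000: state=(0.640, 0.272, 0.088)
t=1.100: state=(0.591, 0.303, 0.106)
t=1.200: state=(0.541, 0.333, 0.126)
t=1.300: state=(0.491, 0.361, 0.148)
t=1.400: state=(0.443, 0.386, 0.171)
t=1.500: state=(0.396, 0.408, 0.196)
t=1.600: state=(0.353, 0.425, 0.222)
t=1.700: state=(0.313, 0.438, 0.249)
t=1.800: state=(0.277, 0.447, 0.277)
t=1.900: state=(0.244, 0.451, 0.305)
t=2.000: state=(0.215, 0.452, 0.333)
t=2.100: state=(0.190, 0.449, 0.361)
t=2.200: state=(0.168, 0.443, 0.389)
t=2.300: state=(0.148, 0.435, 0.416)
t=2.400: state=(0.132, 0.425, 0.443)
t=2.500: state=(0.117, 0.414, 0.469)
t=2.600: state=(0.105, 0.401, 0.495)
t=2.700: state=(0.094, 0.387, 0.519)
t=2.720: state=(0.092, 0.384, 0.524)
largest grid value and its neighbours: I(1.940)=0.45191, I(1.960)=0.45204, I(1.980)=0.45202
parabola through these three points peaks at t≈1.967 with I≈0.45205

max I = 0.452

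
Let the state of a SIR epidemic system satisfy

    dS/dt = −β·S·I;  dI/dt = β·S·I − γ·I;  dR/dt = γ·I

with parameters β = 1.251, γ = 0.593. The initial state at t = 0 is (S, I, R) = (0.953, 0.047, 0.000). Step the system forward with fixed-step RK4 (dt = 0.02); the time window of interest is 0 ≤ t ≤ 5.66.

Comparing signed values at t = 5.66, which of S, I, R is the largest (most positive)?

t=0.000: state=(0.953, 0.047, 0.000)
step 1 (dt=0.02): k1=(-0.056, 0.028, 0.028), k2=(-0.056, 0.028, 0.028), k3=(-0.056, 0.028, 0.028), k4=(-0.057, 0.028, 0.028); state += dt/6·(k1+2k2+2k3+k4)
t=0.020: state=(0.952, 0.048, 0.001)
t=0.040: state=(0.951, 0.048, 0.001)
t=0.060: state=(0.950, 0.049, 0.002)
continuing one RK4 step at a time; state shown every 10 steps (Δt=0.2):
t=0.200: state=(0.941, 0.053, 0.006)
t=0.400: state=(0.928, 0.059, 0.013)
t=0.600: state=(0.914, 0.066, 0.020)
t=0.800: state=(0.898, 0.074, 0.028)
t=1.000: state=(0.880, 0.082, 0.038)
t=1.200: state=(0.862, 0.091, 0.048)
t=1.400: state=(0.841, 0.100, 0.059)
t=1.600: state=(0.820, 0.109, 0.071)
t=1.800: state=(0.797, 0.118, 0.085)
t=2.000: state=(0.772, 0.128, 0.100)
t=2.200: state=(0.747, 0.137, 0.115)
t=2.400: state=(0.721, 0.147, 0.132)
t=2.600: state=(0.694, 0.156, 0.150)
t=2.800: state=(0.667, 0.164, 0.169)
t=3.000: state=(0.640, 0.171, 0.189)
t=3.200: state=(0.612, 0.178, 0.210)
t=3.400: state=(0.585, 0.184, 0.231)
t=3.600: state=(0.559, 0.188, 0.253)
t=3.800: state=(0.533, 0.192, 0.276)
t=4.000: state=(0.508, 0.194, 0.299)
t=4.200: state=(0.484, 0.195, 0.322)
t=4.400: state=(0.461, 0.195, 0.345)
t=4.600: state=(0.439, 0.194, 0.368)
t=4.800: state=(0.418, 0.191, 0.391)
t=5.000: state=(0.399, 0.188, 0.413)
t=5.200: state=(0.381, 0.184, 0.435)
t=5.400: state=(0.364, 0.180, 0.457)
t=5.600: state=(0.348, 0.174, 0.478)
t=5.660: state=(0.343, 0.173, 0.484)
compare at T: S=0.343, I=0.173, R=0.484

largest component: R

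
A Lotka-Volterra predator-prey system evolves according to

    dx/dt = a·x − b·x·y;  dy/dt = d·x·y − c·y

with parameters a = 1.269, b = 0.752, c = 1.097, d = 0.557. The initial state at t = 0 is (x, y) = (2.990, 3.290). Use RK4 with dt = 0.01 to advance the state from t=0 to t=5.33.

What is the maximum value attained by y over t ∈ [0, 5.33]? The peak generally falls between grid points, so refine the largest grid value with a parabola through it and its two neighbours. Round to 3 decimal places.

max y = 3.579

t=0.000: state=(2.990, 3.290)
step 1 (dt=0.01): k1=(-3.603, 1.870), k2=(-3.602, 1.842), k3=(-3.602, 1.842), k4=(-3.601, 1.814); state += dt/6·(k1+2k2+2k3+k4)
t=0.010: state=(2.954, 3.308)
t=0.020: state=(2.918, 3.326)
t=0.030: state=(2.882, 3.344)
continuing one RK4 step at a time; state shown every 20 steps (Δt=0.2):
t=0.200: state=(2.298, 3.544)
t=0.400: state=(1.732, 3.557)
t=0.600: state=(1.322, 3.381)
t=0.800: state=(1.046, 3.094)
t=1.000: state=(0.868, 2.762)
t=1.200: state=(0.757, 2.427)
t=1.400: state=(0.694, 2.112)
t=1.600: state=(0.665, 1.829)
t=1.800: state=(0.664, 1.581)
t=2.000: state=(0.686, 1.369)
t=2.200: state=(0.730, 1.189)
t=2.400: state=(0.796, 1.039)
t=2.600: state=(0.885, 0.916)
t=2.800: state=(1.002, 0.817)
t=3.000: state=(1.149, 0.739)
t=3.200: state=(1.332, 0.681)
t=3.400: state=(1.554, 0.642)
t=3.600: state=(1.822, 0.622)
t=3.800: state=(2.139, 0.623)
t=4.000: state=(2.507, 0.647)
t=4.200: state=(2.920, 0.703)
t=4.400: state=(3.363, 0.801)
t=4.600: state=(3.801, 0.959)
t=4.800: state=(4.170, 1.202)
t=5.000: state=(4.375, 1.556)
t=5.200: state=(4.311, 2.033)
t=5.330: state=(4.096, 2.392)
largest grid value and its neighbours: y(0.300)=3.57863, y(0.310)=3.57886, y(0.320)=3.57853
parabola through these three points peaks at t≈0.309 with y≈3.57886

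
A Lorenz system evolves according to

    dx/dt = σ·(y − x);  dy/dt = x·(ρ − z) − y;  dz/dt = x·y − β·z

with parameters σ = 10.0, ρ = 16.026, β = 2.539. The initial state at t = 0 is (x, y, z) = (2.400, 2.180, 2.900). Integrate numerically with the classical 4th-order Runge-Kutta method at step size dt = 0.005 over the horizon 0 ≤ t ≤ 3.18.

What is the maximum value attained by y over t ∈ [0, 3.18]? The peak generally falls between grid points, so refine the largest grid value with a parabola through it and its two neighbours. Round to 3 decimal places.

t=0.000: state=(2.400, 2.180, 2.900)
step 1 (dt=0.005): k1=(-2.200, 29.322, -2.131), k2=(-1.412, 29.190, -1.954), k3=(-1.435, 29.215, -1.952), k4=(-0.668, 29.105, -1.772); state += dt/6·(k1+2k2+2k3+k4)
t=0.005: state=(2.393, 2.326, 2.890)
t=0.010: state=(2.393, 2.471, 2.882)
t=0.015: state=(2.401, 2.616, 2.876)
continuing one RK4 step at a time; state shown every 40 steps (Δt=0.2):
t=0.200: state=(6.280, 10.084, 5.781)
t=0.400: state=(11.454, 9.066, 23.388)
t=0.600: state=(2.535, -0.426, 17.338)
t=0.800: state=(0.097, -0.189, 10.386)
t=1.000: state=(-0.166, -0.264, 6.253)
t=1.200: state=(-0.539, -0.877, 3.793)
t=1.400: state=(-2.020, -3.404, 2.691)
t=1.600: state=(-7.566, -11.881, 7.505)
t=1.800: state=(-10.420, -6.015, 24.273)
t=2.000: state=(-1.617, 0.572, 15.962)
t=2.200: state=(0.115, 0.346, 9.577)
t=2.400: state=(0.510, 0.785, 5.792)
t=2.600: state=(1.653, 2.697, 3.767)
t=2.800: state=(5.920, 9.479, 5.862)
t=3.000: state=(11.419, 9.890, 22.448)
t=3.180: state=(3.767, 0.088, 18.686)
largest grid value and its neighbours: y(0.300)=14.13490, y(0.305)=14.15639, y(0.310)=14.14917
parabola through these three points peaks at t≈0.306 with y≈14.15728

max y = 14.157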